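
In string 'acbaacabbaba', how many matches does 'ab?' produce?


Pattern 'ab?' matches 'a' optionally followed by 'b'.
String: 'acbaacabbaba'
Scanning left to right for 'a' then checking next char:
  Match 1: 'a' (a not followed by b)
  Match 2: 'a' (a not followed by b)
  Match 3: 'a' (a not followed by b)
  Match 4: 'ab' (a followed by b)
  Match 5: 'ab' (a followed by b)
  Match 6: 'a' (a not followed by b)
Total matches: 6

6


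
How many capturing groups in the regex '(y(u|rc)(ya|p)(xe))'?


To count capturing groups, count each '(' that starts a group.
Pattern: '(y(u|rc)(ya|p)(xe))'
Walking through the pattern:
  Position 0: '(' -> group #1
  Position 2: '(' -> group #2
  Position 8: '(' -> group #3
  Position 14: '(' -> group #4
Total capturing groups: 4

4


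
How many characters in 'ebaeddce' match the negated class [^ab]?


Negated class [^ab] matches any char NOT in {a, b}
Scanning 'ebaeddce':
  pos 0: 'e' -> MATCH
  pos 1: 'b' -> no (excluded)
  pos 2: 'a' -> no (excluded)
  pos 3: 'e' -> MATCH
  pos 4: 'd' -> MATCH
  pos 5: 'd' -> MATCH
  pos 6: 'c' -> MATCH
  pos 7: 'e' -> MATCH
Total matches: 6

6


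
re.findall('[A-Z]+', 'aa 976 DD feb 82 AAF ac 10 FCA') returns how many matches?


Pattern '[A-Z]+' finds one or more uppercase letters.
Text: 'aa 976 DD feb 82 AAF ac 10 FCA'
Scanning for matches:
  Match 1: 'DD'
  Match 2: 'AAF'
  Match 3: 'FCA'
Total matches: 3

3


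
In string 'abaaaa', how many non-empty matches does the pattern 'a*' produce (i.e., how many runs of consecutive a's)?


Pattern 'a*' matches zero or more a's. We want non-empty runs of consecutive a's.
String: 'abaaaa'
Walking through the string to find runs of a's:
  Run 1: positions 0-0 -> 'a'
  Run 2: positions 2-5 -> 'aaaa'
Non-empty runs found: ['a', 'aaaa']
Count: 2

2


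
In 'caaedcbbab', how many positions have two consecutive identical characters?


Looking for consecutive identical characters in 'caaedcbbab':
  pos 0-1: 'c' vs 'a' -> different
  pos 1-2: 'a' vs 'a' -> MATCH ('aa')
  pos 2-3: 'a' vs 'e' -> different
  pos 3-4: 'e' vs 'd' -> different
  pos 4-5: 'd' vs 'c' -> different
  pos 5-6: 'c' vs 'b' -> different
  pos 6-7: 'b' vs 'b' -> MATCH ('bb')
  pos 7-8: 'b' vs 'a' -> different
  pos 8-9: 'a' vs 'b' -> different
Consecutive identical pairs: ['aa', 'bb']
Count: 2

2


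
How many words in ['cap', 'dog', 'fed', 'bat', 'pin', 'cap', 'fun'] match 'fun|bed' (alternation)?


Alternation 'fun|bed' matches either 'fun' or 'bed'.
Checking each word:
  'cap' -> no
  'dog' -> no
  'fed' -> no
  'bat' -> no
  'pin' -> no
  'cap' -> no
  'fun' -> MATCH
Matches: ['fun']
Count: 1

1


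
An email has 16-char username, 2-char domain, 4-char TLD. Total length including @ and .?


An email address has format: username@domain.tld
Username length: 16
'@' character: 1
Domain length: 2
'.' character: 1
TLD length: 4
Total = 16 + 1 + 2 + 1 + 4 = 24

24


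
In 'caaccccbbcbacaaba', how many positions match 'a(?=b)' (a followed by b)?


Lookahead 'a(?=b)' matches 'a' only when followed by 'b'.
String: 'caaccccbbcbacaaba'
Checking each position where char is 'a':
  pos 1: 'a' -> no (next='a')
  pos 2: 'a' -> no (next='c')
  pos 11: 'a' -> no (next='c')
  pos 13: 'a' -> no (next='a')
  pos 14: 'a' -> MATCH (next='b')
Matching positions: [14]
Count: 1

1


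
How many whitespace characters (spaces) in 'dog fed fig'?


\s matches whitespace characters (spaces, tabs, etc.).
Text: 'dog fed fig'
This text has 3 words separated by spaces.
Number of spaces = number of words - 1 = 3 - 1 = 2

2


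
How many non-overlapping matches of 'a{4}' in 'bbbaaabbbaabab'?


Pattern 'a{4}' matches exactly 4 consecutive a's (greedy, non-overlapping).
String: 'bbbaaabbbaabab'
Scanning for runs of a's:
  Run at pos 3: 'aaa' (length 3) -> 0 match(es)
  Run at pos 9: 'aa' (length 2) -> 0 match(es)
  Run at pos 12: 'a' (length 1) -> 0 match(es)
Matches found: []
Total: 0

0


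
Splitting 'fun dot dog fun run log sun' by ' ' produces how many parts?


Splitting by ' ' breaks the string at each occurrence of the separator.
Text: 'fun dot dog fun run log sun'
Parts after split:
  Part 1: 'fun'
  Part 2: 'dot'
  Part 3: 'dog'
  Part 4: 'fun'
  Part 5: 'run'
  Part 6: 'log'
  Part 7: 'sun'
Total parts: 7

7


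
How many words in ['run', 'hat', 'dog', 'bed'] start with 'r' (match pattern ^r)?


Pattern ^r anchors to start of word. Check which words begin with 'r':
  'run' -> MATCH (starts with 'r')
  'hat' -> no
  'dog' -> no
  'bed' -> no
Matching words: ['run']
Count: 1

1


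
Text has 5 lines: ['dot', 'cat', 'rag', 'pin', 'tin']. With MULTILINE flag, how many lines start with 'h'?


With MULTILINE flag, ^ matches the start of each line.
Lines: ['dot', 'cat', 'rag', 'pin', 'tin']
Checking which lines start with 'h':
  Line 1: 'dot' -> no
  Line 2: 'cat' -> no
  Line 3: 'rag' -> no
  Line 4: 'pin' -> no
  Line 5: 'tin' -> no
Matching lines: []
Count: 0

0


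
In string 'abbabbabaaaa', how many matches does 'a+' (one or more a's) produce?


Pattern 'a+' matches one or more consecutive a's.
String: 'abbabbabaaaa'
Scanning for runs of a:
  Match 1: 'a' (length 1)
  Match 2: 'a' (length 1)
  Match 3: 'a' (length 1)
  Match 4: 'aaaa' (length 4)
Total matches: 4

4


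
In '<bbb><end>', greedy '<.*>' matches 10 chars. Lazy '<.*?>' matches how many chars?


Greedy '<.*>' tries to match as MUCH as possible.
Lazy '<.*?>' tries to match as LITTLE as possible.

String: '<bbb><end>'
Greedy '<.*>' starts at first '<' and extends to the LAST '>': '<bbb><end>' (10 chars)
Lazy '<.*?>' starts at first '<' and stops at the FIRST '>': '<bbb>' (5 chars)

5


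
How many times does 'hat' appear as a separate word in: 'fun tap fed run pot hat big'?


Scanning each word for exact match 'hat':
  Word 1: 'fun' -> no
  Word 2: 'tap' -> no
  Word 3: 'fed' -> no
  Word 4: 'run' -> no
  Word 5: 'pot' -> no
  Word 6: 'hat' -> MATCH
  Word 7: 'big' -> no
Total matches: 1

1


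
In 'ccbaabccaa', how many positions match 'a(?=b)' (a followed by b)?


Lookahead 'a(?=b)' matches 'a' only when followed by 'b'.
String: 'ccbaabccaa'
Checking each position where char is 'a':
  pos 3: 'a' -> no (next='a')
  pos 4: 'a' -> MATCH (next='b')
  pos 8: 'a' -> no (next='a')
Matching positions: [4]
Count: 1

1


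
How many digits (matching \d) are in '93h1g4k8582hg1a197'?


\d matches any digit 0-9.
Scanning '93h1g4k8582hg1a197':
  pos 0: '9' -> DIGIT
  pos 1: '3' -> DIGIT
  pos 3: '1' -> DIGIT
  pos 5: '4' -> DIGIT
  pos 7: '8' -> DIGIT
  pos 8: '5' -> DIGIT
  pos 9: '8' -> DIGIT
  pos 10: '2' -> DIGIT
  pos 13: '1' -> DIGIT
  pos 15: '1' -> DIGIT
  pos 16: '9' -> DIGIT
  pos 17: '7' -> DIGIT
Digits found: ['9', '3', '1', '4', '8', '5', '8', '2', '1', '1', '9', '7']
Total: 12

12


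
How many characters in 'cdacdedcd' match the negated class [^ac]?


Negated class [^ac] matches any char NOT in {a, c}
Scanning 'cdacdedcd':
  pos 0: 'c' -> no (excluded)
  pos 1: 'd' -> MATCH
  pos 2: 'a' -> no (excluded)
  pos 3: 'c' -> no (excluded)
  pos 4: 'd' -> MATCH
  pos 5: 'e' -> MATCH
  pos 6: 'd' -> MATCH
  pos 7: 'c' -> no (excluded)
  pos 8: 'd' -> MATCH
Total matches: 5

5


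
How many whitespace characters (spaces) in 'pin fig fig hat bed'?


\s matches whitespace characters (spaces, tabs, etc.).
Text: 'pin fig fig hat bed'
This text has 5 words separated by spaces.
Number of spaces = number of words - 1 = 5 - 1 = 4

4


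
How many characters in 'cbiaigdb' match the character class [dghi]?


Character class [dghi] matches any of: {d, g, h, i}
Scanning string 'cbiaigdb' character by character:
  pos 0: 'c' -> no
  pos 1: 'b' -> no
  pos 2: 'i' -> MATCH
  pos 3: 'a' -> no
  pos 4: 'i' -> MATCH
  pos 5: 'g' -> MATCH
  pos 6: 'd' -> MATCH
  pos 7: 'b' -> no
Total matches: 4

4


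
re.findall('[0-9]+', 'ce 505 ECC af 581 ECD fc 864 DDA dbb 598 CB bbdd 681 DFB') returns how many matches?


Pattern '[0-9]+' finds one or more digits.
Text: 'ce 505 ECC af 581 ECD fc 864 DDA dbb 598 CB bbdd 681 DFB'
Scanning for matches:
  Match 1: '505'
  Match 2: '581'
  Match 3: '864'
  Match 4: '598'
  Match 5: '681'
Total matches: 5

5


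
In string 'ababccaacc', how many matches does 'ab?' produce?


Pattern 'ab?' matches 'a' optionally followed by 'b'.
String: 'ababccaacc'
Scanning left to right for 'a' then checking next char:
  Match 1: 'ab' (a followed by b)
  Match 2: 'ab' (a followed by b)
  Match 3: 'a' (a not followed by b)
  Match 4: 'a' (a not followed by b)
Total matches: 4

4


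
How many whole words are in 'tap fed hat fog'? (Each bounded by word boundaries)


Word boundaries (\b) mark the start/end of each word.
Text: 'tap fed hat fog'
Splitting by whitespace:
  Word 1: 'tap'
  Word 2: 'fed'
  Word 3: 'hat'
  Word 4: 'fog'
Total whole words: 4

4


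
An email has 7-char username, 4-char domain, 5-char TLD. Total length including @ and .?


An email address has format: username@domain.tld
Username length: 7
'@' character: 1
Domain length: 4
'.' character: 1
TLD length: 5
Total = 7 + 1 + 4 + 1 + 5 = 18

18


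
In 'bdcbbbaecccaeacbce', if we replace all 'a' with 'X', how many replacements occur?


re.sub('a', 'X', text) replaces every occurrence of 'a' with 'X'.
Text: 'bdcbbbaecccaeacbce'
Scanning for 'a':
  pos 6: 'a' -> replacement #1
  pos 11: 'a' -> replacement #2
  pos 13: 'a' -> replacement #3
Total replacements: 3

3


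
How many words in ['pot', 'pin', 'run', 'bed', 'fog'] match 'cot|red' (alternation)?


Alternation 'cot|red' matches either 'cot' or 'red'.
Checking each word:
  'pot' -> no
  'pin' -> no
  'run' -> no
  'bed' -> no
  'fog' -> no
Matches: []
Count: 0

0


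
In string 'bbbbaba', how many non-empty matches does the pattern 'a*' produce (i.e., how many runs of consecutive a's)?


Pattern 'a*' matches zero or more a's. We want non-empty runs of consecutive a's.
String: 'bbbbaba'
Walking through the string to find runs of a's:
  Run 1: positions 4-4 -> 'a'
  Run 2: positions 6-6 -> 'a'
Non-empty runs found: ['a', 'a']
Count: 2

2


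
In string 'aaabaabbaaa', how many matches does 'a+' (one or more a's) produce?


Pattern 'a+' matches one or more consecutive a's.
String: 'aaabaabbaaa'
Scanning for runs of a:
  Match 1: 'aaa' (length 3)
  Match 2: 'aa' (length 2)
  Match 3: 'aaa' (length 3)
Total matches: 3

3


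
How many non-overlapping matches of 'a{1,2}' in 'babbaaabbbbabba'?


Pattern 'a{1,2}' matches between 1 and 2 consecutive a's (greedy).
String: 'babbaaabbbbabba'
Finding runs of a's and applying greedy matching:
  Run at pos 1: 'a' (length 1)
  Run at pos 4: 'aaa' (length 3)
  Run at pos 11: 'a' (length 1)
  Run at pos 14: 'a' (length 1)
Matches: ['a', 'aa', 'a', 'a', 'a']
Count: 5

5


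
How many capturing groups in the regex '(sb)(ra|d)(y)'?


To count capturing groups, count each '(' that starts a group.
Pattern: '(sb)(ra|d)(y)'
Walking through the pattern:
  Position 0: '(' -> group #1
  Position 4: '(' -> group #2
  Position 10: '(' -> group #3
Total capturing groups: 3

3


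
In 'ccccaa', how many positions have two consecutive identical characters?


Looking for consecutive identical characters in 'ccccaa':
  pos 0-1: 'c' vs 'c' -> MATCH ('cc')
  pos 1-2: 'c' vs 'c' -> MATCH ('cc')
  pos 2-3: 'c' vs 'c' -> MATCH ('cc')
  pos 3-4: 'c' vs 'a' -> different
  pos 4-5: 'a' vs 'a' -> MATCH ('aa')
Consecutive identical pairs: ['cc', 'cc', 'cc', 'aa']
Count: 4

4


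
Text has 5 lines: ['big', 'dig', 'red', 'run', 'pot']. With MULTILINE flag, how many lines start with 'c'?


With MULTILINE flag, ^ matches the start of each line.
Lines: ['big', 'dig', 'red', 'run', 'pot']
Checking which lines start with 'c':
  Line 1: 'big' -> no
  Line 2: 'dig' -> no
  Line 3: 'red' -> no
  Line 4: 'run' -> no
  Line 5: 'pot' -> no
Matching lines: []
Count: 0

0


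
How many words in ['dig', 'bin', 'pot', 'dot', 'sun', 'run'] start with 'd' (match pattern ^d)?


Pattern ^d anchors to start of word. Check which words begin with 'd':
  'dig' -> MATCH (starts with 'd')
  'bin' -> no
  'pot' -> no
  'dot' -> MATCH (starts with 'd')
  'sun' -> no
  'run' -> no
Matching words: ['dig', 'dot']
Count: 2

2


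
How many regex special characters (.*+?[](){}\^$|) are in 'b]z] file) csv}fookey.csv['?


Regex special characters are: . * + ? [ ] ( ) { } \ ^ $ |
Scanning 'b]z] file) csv}fookey.csv[':
  pos 1: ']' -> SPECIAL
  pos 3: ']' -> SPECIAL
  pos 9: ')' -> SPECIAL
  pos 14: '}' -> SPECIAL
  pos 21: '.' -> SPECIAL
  pos 25: '[' -> SPECIAL
Special chars found: [']', ']', ')', '}', '.', '[']
Total: 6

6


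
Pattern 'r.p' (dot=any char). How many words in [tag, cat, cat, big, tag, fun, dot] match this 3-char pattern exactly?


Pattern 'r.p' means: starts with 'r', any single char, ends with 'p'.
Checking each word (must be exactly 3 chars):
  'tag' (len=3): no
  'cat' (len=3): no
  'cat' (len=3): no
  'big' (len=3): no
  'tag' (len=3): no
  'fun' (len=3): no
  'dot' (len=3): no
Matching words: []
Total: 0

0


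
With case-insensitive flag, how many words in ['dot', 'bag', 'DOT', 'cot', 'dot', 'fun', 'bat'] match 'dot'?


Case-insensitive matching: compare each word's lowercase form to 'dot'.
  'dot' -> lower='dot' -> MATCH
  'bag' -> lower='bag' -> no
  'DOT' -> lower='dot' -> MATCH
  'cot' -> lower='cot' -> no
  'dot' -> lower='dot' -> MATCH
  'fun' -> lower='fun' -> no
  'bat' -> lower='bat' -> no
Matches: ['dot', 'DOT', 'dot']
Count: 3

3


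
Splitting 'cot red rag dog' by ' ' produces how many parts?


Splitting by ' ' breaks the string at each occurrence of the separator.
Text: 'cot red rag dog'
Parts after split:
  Part 1: 'cot'
  Part 2: 'red'
  Part 3: 'rag'
  Part 4: 'dog'
Total parts: 4

4


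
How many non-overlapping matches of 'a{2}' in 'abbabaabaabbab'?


Pattern 'a{2}' matches exactly 2 consecutive a's (greedy, non-overlapping).
String: 'abbabaabaabbab'
Scanning for runs of a's:
  Run at pos 0: 'a' (length 1) -> 0 match(es)
  Run at pos 3: 'a' (length 1) -> 0 match(es)
  Run at pos 5: 'aa' (length 2) -> 1 match(es)
  Run at pos 8: 'aa' (length 2) -> 1 match(es)
  Run at pos 12: 'a' (length 1) -> 0 match(es)
Matches found: ['aa', 'aa']
Total: 2

2


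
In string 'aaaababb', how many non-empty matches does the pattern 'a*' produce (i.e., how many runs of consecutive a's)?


Pattern 'a*' matches zero or more a's. We want non-empty runs of consecutive a's.
String: 'aaaababb'
Walking through the string to find runs of a's:
  Run 1: positions 0-3 -> 'aaaa'
  Run 2: positions 5-5 -> 'a'
Non-empty runs found: ['aaaa', 'a']
Count: 2

2


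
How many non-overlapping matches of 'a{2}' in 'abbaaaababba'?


Pattern 'a{2}' matches exactly 2 consecutive a's (greedy, non-overlapping).
String: 'abbaaaababba'
Scanning for runs of a's:
  Run at pos 0: 'a' (length 1) -> 0 match(es)
  Run at pos 3: 'aaaa' (length 4) -> 2 match(es)
  Run at pos 8: 'a' (length 1) -> 0 match(es)
  Run at pos 11: 'a' (length 1) -> 0 match(es)
Matches found: ['aa', 'aa']
Total: 2

2


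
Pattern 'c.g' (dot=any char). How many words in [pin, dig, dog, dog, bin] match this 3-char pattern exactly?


Pattern 'c.g' means: starts with 'c', any single char, ends with 'g'.
Checking each word (must be exactly 3 chars):
  'pin' (len=3): no
  'dig' (len=3): no
  'dog' (len=3): no
  'dog' (len=3): no
  'bin' (len=3): no
Matching words: []
Total: 0

0


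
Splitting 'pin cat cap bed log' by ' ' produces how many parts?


Splitting by ' ' breaks the string at each occurrence of the separator.
Text: 'pin cat cap bed log'
Parts after split:
  Part 1: 'pin'
  Part 2: 'cat'
  Part 3: 'cap'
  Part 4: 'bed'
  Part 5: 'log'
Total parts: 5

5


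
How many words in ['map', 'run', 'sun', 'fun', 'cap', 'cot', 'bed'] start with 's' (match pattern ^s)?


Pattern ^s anchors to start of word. Check which words begin with 's':
  'map' -> no
  'run' -> no
  'sun' -> MATCH (starts with 's')
  'fun' -> no
  'cap' -> no
  'cot' -> no
  'bed' -> no
Matching words: ['sun']
Count: 1

1


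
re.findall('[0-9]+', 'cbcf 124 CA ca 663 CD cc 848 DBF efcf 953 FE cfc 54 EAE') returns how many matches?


Pattern '[0-9]+' finds one or more digits.
Text: 'cbcf 124 CA ca 663 CD cc 848 DBF efcf 953 FE cfc 54 EAE'
Scanning for matches:
  Match 1: '124'
  Match 2: '663'
  Match 3: '848'
  Match 4: '953'
  Match 5: '54'
Total matches: 5

5


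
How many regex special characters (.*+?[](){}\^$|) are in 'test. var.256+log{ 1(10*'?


Regex special characters are: . * + ? [ ] ( ) { } \ ^ $ |
Scanning 'test. var.256+log{ 1(10*':
  pos 4: '.' -> SPECIAL
  pos 9: '.' -> SPECIAL
  pos 13: '+' -> SPECIAL
  pos 17: '{' -> SPECIAL
  pos 20: '(' -> SPECIAL
  pos 23: '*' -> SPECIAL
Special chars found: ['.', '.', '+', '{', '(', '*']
Total: 6

6


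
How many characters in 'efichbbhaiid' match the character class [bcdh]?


Character class [bcdh] matches any of: {b, c, d, h}
Scanning string 'efichbbhaiid' character by character:
  pos 0: 'e' -> no
  pos 1: 'f' -> no
  pos 2: 'i' -> no
  pos 3: 'c' -> MATCH
  pos 4: 'h' -> MATCH
  pos 5: 'b' -> MATCH
  pos 6: 'b' -> MATCH
  pos 7: 'h' -> MATCH
  pos 8: 'a' -> no
  pos 9: 'i' -> no
  pos 10: 'i' -> no
  pos 11: 'd' -> MATCH
Total matches: 6

6


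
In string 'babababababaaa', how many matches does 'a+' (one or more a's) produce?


Pattern 'a+' matches one or more consecutive a's.
String: 'babababababaaa'
Scanning for runs of a:
  Match 1: 'a' (length 1)
  Match 2: 'a' (length 1)
  Match 3: 'a' (length 1)
  Match 4: 'a' (length 1)
  Match 5: 'a' (length 1)
  Match 6: 'aaa' (length 3)
Total matches: 6

6


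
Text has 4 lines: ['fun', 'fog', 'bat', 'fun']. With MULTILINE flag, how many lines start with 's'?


With MULTILINE flag, ^ matches the start of each line.
Lines: ['fun', 'fog', 'bat', 'fun']
Checking which lines start with 's':
  Line 1: 'fun' -> no
  Line 2: 'fog' -> no
  Line 3: 'bat' -> no
  Line 4: 'fun' -> no
Matching lines: []
Count: 0

0


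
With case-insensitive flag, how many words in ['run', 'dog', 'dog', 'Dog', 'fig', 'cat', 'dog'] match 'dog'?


Case-insensitive matching: compare each word's lowercase form to 'dog'.
  'run' -> lower='run' -> no
  'dog' -> lower='dog' -> MATCH
  'dog' -> lower='dog' -> MATCH
  'Dog' -> lower='dog' -> MATCH
  'fig' -> lower='fig' -> no
  'cat' -> lower='cat' -> no
  'dog' -> lower='dog' -> MATCH
Matches: ['dog', 'dog', 'Dog', 'dog']
Count: 4

4


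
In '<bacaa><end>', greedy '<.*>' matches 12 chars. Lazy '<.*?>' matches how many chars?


Greedy '<.*>' tries to match as MUCH as possible.
Lazy '<.*?>' tries to match as LITTLE as possible.

String: '<bacaa><end>'
Greedy '<.*>' starts at first '<' and extends to the LAST '>': '<bacaa><end>' (12 chars)
Lazy '<.*?>' starts at first '<' and stops at the FIRST '>': '<bacaa>' (7 chars)

7


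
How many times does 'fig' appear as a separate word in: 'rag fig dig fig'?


Scanning each word for exact match 'fig':
  Word 1: 'rag' -> no
  Word 2: 'fig' -> MATCH
  Word 3: 'dig' -> no
  Word 4: 'fig' -> MATCH
Total matches: 2

2


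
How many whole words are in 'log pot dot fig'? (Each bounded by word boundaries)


Word boundaries (\b) mark the start/end of each word.
Text: 'log pot dot fig'
Splitting by whitespace:
  Word 1: 'log'
  Word 2: 'pot'
  Word 3: 'dot'
  Word 4: 'fig'
Total whole words: 4

4


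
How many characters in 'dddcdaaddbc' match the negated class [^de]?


Negated class [^de] matches any char NOT in {d, e}
Scanning 'dddcdaaddbc':
  pos 0: 'd' -> no (excluded)
  pos 1: 'd' -> no (excluded)
  pos 2: 'd' -> no (excluded)
  pos 3: 'c' -> MATCH
  pos 4: 'd' -> no (excluded)
  pos 5: 'a' -> MATCH
  pos 6: 'a' -> MATCH
  pos 7: 'd' -> no (excluded)
  pos 8: 'd' -> no (excluded)
  pos 9: 'b' -> MATCH
  pos 10: 'c' -> MATCH
Total matches: 5

5


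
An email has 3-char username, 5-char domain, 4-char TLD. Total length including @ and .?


An email address has format: username@domain.tld
Username length: 3
'@' character: 1
Domain length: 5
'.' character: 1
TLD length: 4
Total = 3 + 1 + 5 + 1 + 4 = 14

14


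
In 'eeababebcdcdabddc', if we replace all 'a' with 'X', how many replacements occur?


re.sub('a', 'X', text) replaces every occurrence of 'a' with 'X'.
Text: 'eeababebcdcdabddc'
Scanning for 'a':
  pos 2: 'a' -> replacement #1
  pos 4: 'a' -> replacement #2
  pos 12: 'a' -> replacement #3
Total replacements: 3

3


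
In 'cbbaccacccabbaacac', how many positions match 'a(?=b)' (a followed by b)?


Lookahead 'a(?=b)' matches 'a' only when followed by 'b'.
String: 'cbbaccacccabbaacac'
Checking each position where char is 'a':
  pos 3: 'a' -> no (next='c')
  pos 6: 'a' -> no (next='c')
  pos 10: 'a' -> MATCH (next='b')
  pos 13: 'a' -> no (next='a')
  pos 14: 'a' -> no (next='c')
  pos 16: 'a' -> no (next='c')
Matching positions: [10]
Count: 1

1


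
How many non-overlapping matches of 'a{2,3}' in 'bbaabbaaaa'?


Pattern 'a{2,3}' matches between 2 and 3 consecutive a's (greedy).
String: 'bbaabbaaaa'
Finding runs of a's and applying greedy matching:
  Run at pos 2: 'aa' (length 2)
  Run at pos 6: 'aaaa' (length 4)
Matches: ['aa', 'aaa']
Count: 2

2


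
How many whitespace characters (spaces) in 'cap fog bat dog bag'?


\s matches whitespace characters (spaces, tabs, etc.).
Text: 'cap fog bat dog bag'
This text has 5 words separated by spaces.
Number of spaces = number of words - 1 = 5 - 1 = 4

4


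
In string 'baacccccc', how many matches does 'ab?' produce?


Pattern 'ab?' matches 'a' optionally followed by 'b'.
String: 'baacccccc'
Scanning left to right for 'a' then checking next char:
  Match 1: 'a' (a not followed by b)
  Match 2: 'a' (a not followed by b)
Total matches: 2

2


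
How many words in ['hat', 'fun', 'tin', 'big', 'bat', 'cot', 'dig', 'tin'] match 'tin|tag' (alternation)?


Alternation 'tin|tag' matches either 'tin' or 'tag'.
Checking each word:
  'hat' -> no
  'fun' -> no
  'tin' -> MATCH
  'big' -> no
  'bat' -> no
  'cot' -> no
  'dig' -> no
  'tin' -> MATCH
Matches: ['tin', 'tin']
Count: 2

2


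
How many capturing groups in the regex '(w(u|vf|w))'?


To count capturing groups, count each '(' that starts a group.
Pattern: '(w(u|vf|w))'
Walking through the pattern:
  Position 0: '(' -> group #1
  Position 2: '(' -> group #2
Total capturing groups: 2

2


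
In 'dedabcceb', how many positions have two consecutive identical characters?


Looking for consecutive identical characters in 'dedabcceb':
  pos 0-1: 'd' vs 'e' -> different
  pos 1-2: 'e' vs 'd' -> different
  pos 2-3: 'd' vs 'a' -> different
  pos 3-4: 'a' vs 'b' -> different
  pos 4-5: 'b' vs 'c' -> different
  pos 5-6: 'c' vs 'c' -> MATCH ('cc')
  pos 6-7: 'c' vs 'e' -> different
  pos 7-8: 'e' vs 'b' -> different
Consecutive identical pairs: ['cc']
Count: 1

1


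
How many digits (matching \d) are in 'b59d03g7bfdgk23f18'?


\d matches any digit 0-9.
Scanning 'b59d03g7bfdgk23f18':
  pos 1: '5' -> DIGIT
  pos 2: '9' -> DIGIT
  pos 4: '0' -> DIGIT
  pos 5: '3' -> DIGIT
  pos 7: '7' -> DIGIT
  pos 13: '2' -> DIGIT
  pos 14: '3' -> DIGIT
  pos 16: '1' -> DIGIT
  pos 17: '8' -> DIGIT
Digits found: ['5', '9', '0', '3', '7', '2', '3', '1', '8']
Total: 9

9


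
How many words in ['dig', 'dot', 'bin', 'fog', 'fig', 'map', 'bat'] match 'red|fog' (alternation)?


Alternation 'red|fog' matches either 'red' or 'fog'.
Checking each word:
  'dig' -> no
  'dot' -> no
  'bin' -> no
  'fog' -> MATCH
  'fig' -> no
  'map' -> no
  'bat' -> no
Matches: ['fog']
Count: 1

1


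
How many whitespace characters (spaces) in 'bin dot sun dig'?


\s matches whitespace characters (spaces, tabs, etc.).
Text: 'bin dot sun dig'
This text has 4 words separated by spaces.
Number of spaces = number of words - 1 = 4 - 1 = 3

3


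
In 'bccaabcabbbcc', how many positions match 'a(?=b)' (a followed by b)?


Lookahead 'a(?=b)' matches 'a' only when followed by 'b'.
String: 'bccaabcabbbcc'
Checking each position where char is 'a':
  pos 3: 'a' -> no (next='a')
  pos 4: 'a' -> MATCH (next='b')
  pos 7: 'a' -> MATCH (next='b')
Matching positions: [4, 7]
Count: 2

2


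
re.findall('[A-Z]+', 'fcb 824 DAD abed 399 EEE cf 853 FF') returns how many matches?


Pattern '[A-Z]+' finds one or more uppercase letters.
Text: 'fcb 824 DAD abed 399 EEE cf 853 FF'
Scanning for matches:
  Match 1: 'DAD'
  Match 2: 'EEE'
  Match 3: 'FF'
Total matches: 3

3


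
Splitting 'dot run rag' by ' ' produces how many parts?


Splitting by ' ' breaks the string at each occurrence of the separator.
Text: 'dot run rag'
Parts after split:
  Part 1: 'dot'
  Part 2: 'run'
  Part 3: 'rag'
Total parts: 3

3


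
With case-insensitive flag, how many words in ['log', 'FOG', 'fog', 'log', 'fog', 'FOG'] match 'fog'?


Case-insensitive matching: compare each word's lowercase form to 'fog'.
  'log' -> lower='log' -> no
  'FOG' -> lower='fog' -> MATCH
  'fog' -> lower='fog' -> MATCH
  'log' -> lower='log' -> no
  'fog' -> lower='fog' -> MATCH
  'FOG' -> lower='fog' -> MATCH
Matches: ['FOG', 'fog', 'fog', 'FOG']
Count: 4

4


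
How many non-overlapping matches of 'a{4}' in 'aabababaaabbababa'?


Pattern 'a{4}' matches exactly 4 consecutive a's (greedy, non-overlapping).
String: 'aabababaaabbababa'
Scanning for runs of a's:
  Run at pos 0: 'aa' (length 2) -> 0 match(es)
  Run at pos 3: 'a' (length 1) -> 0 match(es)
  Run at pos 5: 'a' (length 1) -> 0 match(es)
  Run at pos 7: 'aaa' (length 3) -> 0 match(es)
  Run at pos 12: 'a' (length 1) -> 0 match(es)
  Run at pos 14: 'a' (length 1) -> 0 match(es)
  Run at pos 16: 'a' (length 1) -> 0 match(es)
Matches found: []
Total: 0

0


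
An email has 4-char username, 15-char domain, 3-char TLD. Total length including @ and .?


An email address has format: username@domain.tld
Username length: 4
'@' character: 1
Domain length: 15
'.' character: 1
TLD length: 3
Total = 4 + 1 + 15 + 1 + 3 = 24

24


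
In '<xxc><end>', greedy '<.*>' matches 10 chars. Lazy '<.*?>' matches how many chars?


Greedy '<.*>' tries to match as MUCH as possible.
Lazy '<.*?>' tries to match as LITTLE as possible.

String: '<xxc><end>'
Greedy '<.*>' starts at first '<' and extends to the LAST '>': '<xxc><end>' (10 chars)
Lazy '<.*?>' starts at first '<' and stops at the FIRST '>': '<xxc>' (5 chars)

5


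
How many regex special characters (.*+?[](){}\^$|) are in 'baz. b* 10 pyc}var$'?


Regex special characters are: . * + ? [ ] ( ) { } \ ^ $ |
Scanning 'baz. b* 10 pyc}var$':
  pos 3: '.' -> SPECIAL
  pos 6: '*' -> SPECIAL
  pos 14: '}' -> SPECIAL
  pos 18: '$' -> SPECIAL
Special chars found: ['.', '*', '}', '$']
Total: 4

4


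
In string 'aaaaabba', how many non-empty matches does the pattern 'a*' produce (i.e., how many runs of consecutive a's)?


Pattern 'a*' matches zero or more a's. We want non-empty runs of consecutive a's.
String: 'aaaaabba'
Walking through the string to find runs of a's:
  Run 1: positions 0-4 -> 'aaaaa'
  Run 2: positions 7-7 -> 'a'
Non-empty runs found: ['aaaaa', 'a']
Count: 2

2


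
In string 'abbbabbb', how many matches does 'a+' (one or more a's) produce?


Pattern 'a+' matches one or more consecutive a's.
String: 'abbbabbb'
Scanning for runs of a:
  Match 1: 'a' (length 1)
  Match 2: 'a' (length 1)
Total matches: 2

2


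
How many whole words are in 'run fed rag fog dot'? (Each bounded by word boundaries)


Word boundaries (\b) mark the start/end of each word.
Text: 'run fed rag fog dot'
Splitting by whitespace:
  Word 1: 'run'
  Word 2: 'fed'
  Word 3: 'rag'
  Word 4: 'fog'
  Word 5: 'dot'
Total whole words: 5

5


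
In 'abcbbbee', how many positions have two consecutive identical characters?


Looking for consecutive identical characters in 'abcbbbee':
  pos 0-1: 'a' vs 'b' -> different
  pos 1-2: 'b' vs 'c' -> different
  pos 2-3: 'c' vs 'b' -> different
  pos 3-4: 'b' vs 'b' -> MATCH ('bb')
  pos 4-5: 'b' vs 'b' -> MATCH ('bb')
  pos 5-6: 'b' vs 'e' -> different
  pos 6-7: 'e' vs 'e' -> MATCH ('ee')
Consecutive identical pairs: ['bb', 'bb', 'ee']
Count: 3

3


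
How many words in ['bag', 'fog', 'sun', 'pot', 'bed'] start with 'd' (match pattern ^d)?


Pattern ^d anchors to start of word. Check which words begin with 'd':
  'bag' -> no
  'fog' -> no
  'sun' -> no
  'pot' -> no
  'bed' -> no
Matching words: []
Count: 0

0


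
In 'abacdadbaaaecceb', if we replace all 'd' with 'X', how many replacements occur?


re.sub('d', 'X', text) replaces every occurrence of 'd' with 'X'.
Text: 'abacdadbaaaecceb'
Scanning for 'd':
  pos 4: 'd' -> replacement #1
  pos 6: 'd' -> replacement #2
Total replacements: 2

2


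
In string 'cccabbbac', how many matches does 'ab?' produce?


Pattern 'ab?' matches 'a' optionally followed by 'b'.
String: 'cccabbbac'
Scanning left to right for 'a' then checking next char:
  Match 1: 'ab' (a followed by b)
  Match 2: 'a' (a not followed by b)
Total matches: 2

2


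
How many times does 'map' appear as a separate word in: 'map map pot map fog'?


Scanning each word for exact match 'map':
  Word 1: 'map' -> MATCH
  Word 2: 'map' -> MATCH
  Word 3: 'pot' -> no
  Word 4: 'map' -> MATCH
  Word 5: 'fog' -> no
Total matches: 3

3


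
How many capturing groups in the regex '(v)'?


To count capturing groups, count each '(' that starts a group.
Pattern: '(v)'
Walking through the pattern:
  Position 0: '(' -> group #1
Total capturing groups: 1

1


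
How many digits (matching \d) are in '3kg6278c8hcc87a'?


\d matches any digit 0-9.
Scanning '3kg6278c8hcc87a':
  pos 0: '3' -> DIGIT
  pos 3: '6' -> DIGIT
  pos 4: '2' -> DIGIT
  pos 5: '7' -> DIGIT
  pos 6: '8' -> DIGIT
  pos 8: '8' -> DIGIT
  pos 12: '8' -> DIGIT
  pos 13: '7' -> DIGIT
Digits found: ['3', '6', '2', '7', '8', '8', '8', '7']
Total: 8

8


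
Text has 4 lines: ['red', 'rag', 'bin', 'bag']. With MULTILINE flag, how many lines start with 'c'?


With MULTILINE flag, ^ matches the start of each line.
Lines: ['red', 'rag', 'bin', 'bag']
Checking which lines start with 'c':
  Line 1: 'red' -> no
  Line 2: 'rag' -> no
  Line 3: 'bin' -> no
  Line 4: 'bag' -> no
Matching lines: []
Count: 0

0


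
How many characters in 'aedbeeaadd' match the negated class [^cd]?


Negated class [^cd] matches any char NOT in {c, d}
Scanning 'aedbeeaadd':
  pos 0: 'a' -> MATCH
  pos 1: 'e' -> MATCH
  pos 2: 'd' -> no (excluded)
  pos 3: 'b' -> MATCH
  pos 4: 'e' -> MATCH
  pos 5: 'e' -> MATCH
  pos 6: 'a' -> MATCH
  pos 7: 'a' -> MATCH
  pos 8: 'd' -> no (excluded)
  pos 9: 'd' -> no (excluded)
Total matches: 7

7


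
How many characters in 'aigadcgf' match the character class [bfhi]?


Character class [bfhi] matches any of: {b, f, h, i}
Scanning string 'aigadcgf' character by character:
  pos 0: 'a' -> no
  pos 1: 'i' -> MATCH
  pos 2: 'g' -> no
  pos 3: 'a' -> no
  pos 4: 'd' -> no
  pos 5: 'c' -> no
  pos 6: 'g' -> no
  pos 7: 'f' -> MATCH
Total matches: 2

2


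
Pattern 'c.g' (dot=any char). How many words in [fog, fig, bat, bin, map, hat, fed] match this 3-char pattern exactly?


Pattern 'c.g' means: starts with 'c', any single char, ends with 'g'.
Checking each word (must be exactly 3 chars):
  'fog' (len=3): no
  'fig' (len=3): no
  'bat' (len=3): no
  'bin' (len=3): no
  'map' (len=3): no
  'hat' (len=3): no
  'fed' (len=3): no
Matching words: []
Total: 0

0


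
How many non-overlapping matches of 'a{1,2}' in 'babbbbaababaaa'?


Pattern 'a{1,2}' matches between 1 and 2 consecutive a's (greedy).
String: 'babbbbaababaaa'
Finding runs of a's and applying greedy matching:
  Run at pos 1: 'a' (length 1)
  Run at pos 6: 'aa' (length 2)
  Run at pos 9: 'a' (length 1)
  Run at pos 11: 'aaa' (length 3)
Matches: ['a', 'aa', 'a', 'aa', 'a']
Count: 5

5


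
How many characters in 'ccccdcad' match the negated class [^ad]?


Negated class [^ad] matches any char NOT in {a, d}
Scanning 'ccccdcad':
  pos 0: 'c' -> MATCH
  pos 1: 'c' -> MATCH
  pos 2: 'c' -> MATCH
  pos 3: 'c' -> MATCH
  pos 4: 'd' -> no (excluded)
  pos 5: 'c' -> MATCH
  pos 6: 'a' -> no (excluded)
  pos 7: 'd' -> no (excluded)
Total matches: 5

5


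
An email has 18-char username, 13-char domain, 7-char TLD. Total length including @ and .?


An email address has format: username@domain.tld
Username length: 18
'@' character: 1
Domain length: 13
'.' character: 1
TLD length: 7
Total = 18 + 1 + 13 + 1 + 7 = 40

40


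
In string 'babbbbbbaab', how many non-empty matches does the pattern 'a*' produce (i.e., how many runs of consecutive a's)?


Pattern 'a*' matches zero or more a's. We want non-empty runs of consecutive a's.
String: 'babbbbbbaab'
Walking through the string to find runs of a's:
  Run 1: positions 1-1 -> 'a'
  Run 2: positions 8-9 -> 'aa'
Non-empty runs found: ['a', 'aa']
Count: 2

2


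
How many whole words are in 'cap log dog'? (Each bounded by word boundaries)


Word boundaries (\b) mark the start/end of each word.
Text: 'cap log dog'
Splitting by whitespace:
  Word 1: 'cap'
  Word 2: 'log'
  Word 3: 'dog'
Total whole words: 3

3


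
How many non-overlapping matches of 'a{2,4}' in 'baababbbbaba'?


Pattern 'a{2,4}' matches between 2 and 4 consecutive a's (greedy).
String: 'baababbbbaba'
Finding runs of a's and applying greedy matching:
  Run at pos 1: 'aa' (length 2)
  Run at pos 4: 'a' (length 1)
  Run at pos 9: 'a' (length 1)
  Run at pos 11: 'a' (length 1)
Matches: ['aa']
Count: 1

1


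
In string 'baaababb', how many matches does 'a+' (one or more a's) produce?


Pattern 'a+' matches one or more consecutive a's.
String: 'baaababb'
Scanning for runs of a:
  Match 1: 'aaa' (length 3)
  Match 2: 'a' (length 1)
Total matches: 2

2


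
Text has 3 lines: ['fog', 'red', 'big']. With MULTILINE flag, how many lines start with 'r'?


With MULTILINE flag, ^ matches the start of each line.
Lines: ['fog', 'red', 'big']
Checking which lines start with 'r':
  Line 1: 'fog' -> no
  Line 2: 'red' -> MATCH
  Line 3: 'big' -> no
Matching lines: ['red']
Count: 1

1


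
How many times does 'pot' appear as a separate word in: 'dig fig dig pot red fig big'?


Scanning each word for exact match 'pot':
  Word 1: 'dig' -> no
  Word 2: 'fig' -> no
  Word 3: 'dig' -> no
  Word 4: 'pot' -> MATCH
  Word 5: 'red' -> no
  Word 6: 'fig' -> no
  Word 7: 'big' -> no
Total matches: 1

1


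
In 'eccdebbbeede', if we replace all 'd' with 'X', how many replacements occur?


re.sub('d', 'X', text) replaces every occurrence of 'd' with 'X'.
Text: 'eccdebbbeede'
Scanning for 'd':
  pos 3: 'd' -> replacement #1
  pos 10: 'd' -> replacement #2
Total replacements: 2

2


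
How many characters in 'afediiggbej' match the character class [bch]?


Character class [bch] matches any of: {b, c, h}
Scanning string 'afediiggbej' character by character:
  pos 0: 'a' -> no
  pos 1: 'f' -> no
  pos 2: 'e' -> no
  pos 3: 'd' -> no
  pos 4: 'i' -> no
  pos 5: 'i' -> no
  pos 6: 'g' -> no
  pos 7: 'g' -> no
  pos 8: 'b' -> MATCH
  pos 9: 'e' -> no
  pos 10: 'j' -> no
Total matches: 1

1


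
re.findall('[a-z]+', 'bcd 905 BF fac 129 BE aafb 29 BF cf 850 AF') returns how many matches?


Pattern '[a-z]+' finds one or more lowercase letters.
Text: 'bcd 905 BF fac 129 BE aafb 29 BF cf 850 AF'
Scanning for matches:
  Match 1: 'bcd'
  Match 2: 'fac'
  Match 3: 'aafb'
  Match 4: 'cf'
Total matches: 4

4


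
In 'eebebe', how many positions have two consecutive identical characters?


Looking for consecutive identical characters in 'eebebe':
  pos 0-1: 'e' vs 'e' -> MATCH ('ee')
  pos 1-2: 'e' vs 'b' -> different
  pos 2-3: 'b' vs 'e' -> different
  pos 3-4: 'e' vs 'b' -> different
  pos 4-5: 'b' vs 'e' -> different
Consecutive identical pairs: ['ee']
Count: 1

1


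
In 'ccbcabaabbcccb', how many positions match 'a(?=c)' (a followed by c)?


Lookahead 'a(?=c)' matches 'a' only when followed by 'c'.
String: 'ccbcabaabbcccb'
Checking each position where char is 'a':
  pos 4: 'a' -> no (next='b')
  pos 6: 'a' -> no (next='a')
  pos 7: 'a' -> no (next='b')
Matching positions: []
Count: 0

0


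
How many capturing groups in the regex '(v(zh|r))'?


To count capturing groups, count each '(' that starts a group.
Pattern: '(v(zh|r))'
Walking through the pattern:
  Position 0: '(' -> group #1
  Position 2: '(' -> group #2
Total capturing groups: 2

2


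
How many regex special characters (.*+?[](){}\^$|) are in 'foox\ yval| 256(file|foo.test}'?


Regex special characters are: . * + ? [ ] ( ) { } \ ^ $ |
Scanning 'foox\ yval| 256(file|foo.test}':
  pos 4: '\' -> SPECIAL
  pos 10: '|' -> SPECIAL
  pos 15: '(' -> SPECIAL
  pos 20: '|' -> SPECIAL
  pos 24: '.' -> SPECIAL
  pos 29: '}' -> SPECIAL
Special chars found: ['\\', '|', '(', '|', '.', '}']
Total: 6

6


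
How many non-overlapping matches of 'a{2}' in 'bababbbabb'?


Pattern 'a{2}' matches exactly 2 consecutive a's (greedy, non-overlapping).
String: 'bababbbabb'
Scanning for runs of a's:
  Run at pos 1: 'a' (length 1) -> 0 match(es)
  Run at pos 3: 'a' (length 1) -> 0 match(es)
  Run at pos 7: 'a' (length 1) -> 0 match(es)
Matches found: []
Total: 0

0


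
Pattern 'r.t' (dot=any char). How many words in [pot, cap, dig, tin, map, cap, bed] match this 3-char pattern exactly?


Pattern 'r.t' means: starts with 'r', any single char, ends with 't'.
Checking each word (must be exactly 3 chars):
  'pot' (len=3): no
  'cap' (len=3): no
  'dig' (len=3): no
  'tin' (len=3): no
  'map' (len=3): no
  'cap' (len=3): no
  'bed' (len=3): no
Matching words: []
Total: 0

0


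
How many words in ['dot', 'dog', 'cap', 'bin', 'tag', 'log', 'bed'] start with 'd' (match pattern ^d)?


Pattern ^d anchors to start of word. Check which words begin with 'd':
  'dot' -> MATCH (starts with 'd')
  'dog' -> MATCH (starts with 'd')
  'cap' -> no
  'bin' -> no
  'tag' -> no
  'log' -> no
  'bed' -> no
Matching words: ['dot', 'dog']
Count: 2

2


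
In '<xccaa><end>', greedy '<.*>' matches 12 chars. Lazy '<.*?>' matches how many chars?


Greedy '<.*>' tries to match as MUCH as possible.
Lazy '<.*?>' tries to match as LITTLE as possible.

String: '<xccaa><end>'
Greedy '<.*>' starts at first '<' and extends to the LAST '>': '<xccaa><end>' (12 chars)
Lazy '<.*?>' starts at first '<' and stops at the FIRST '>': '<xccaa>' (7 chars)

7


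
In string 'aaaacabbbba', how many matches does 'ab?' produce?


Pattern 'ab?' matches 'a' optionally followed by 'b'.
String: 'aaaacabbbba'
Scanning left to right for 'a' then checking next char:
  Match 1: 'a' (a not followed by b)
  Match 2: 'a' (a not followed by b)
  Match 3: 'a' (a not followed by b)
  Match 4: 'a' (a not followed by b)
  Match 5: 'ab' (a followed by b)
  Match 6: 'a' (a not followed by b)
Total matches: 6

6


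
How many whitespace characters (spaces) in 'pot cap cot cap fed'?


\s matches whitespace characters (spaces, tabs, etc.).
Text: 'pot cap cot cap fed'
This text has 5 words separated by spaces.
Number of spaces = number of words - 1 = 5 - 1 = 4

4


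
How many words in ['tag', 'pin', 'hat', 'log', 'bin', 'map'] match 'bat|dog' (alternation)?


Alternation 'bat|dog' matches either 'bat' or 'dog'.
Checking each word:
  'tag' -> no
  'pin' -> no
  'hat' -> no
  'log' -> no
  'bin' -> no
  'map' -> no
Matches: []
Count: 0

0


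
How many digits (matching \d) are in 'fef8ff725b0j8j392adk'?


\d matches any digit 0-9.
Scanning 'fef8ff725b0j8j392adk':
  pos 3: '8' -> DIGIT
  pos 6: '7' -> DIGIT
  pos 7: '2' -> DIGIT
  pos 8: '5' -> DIGIT
  pos 10: '0' -> DIGIT
  pos 12: '8' -> DIGIT
  pos 14: '3' -> DIGIT
  pos 15: '9' -> DIGIT
  pos 16: '2' -> DIGIT
Digits found: ['8', '7', '2', '5', '0', '8', '3', '9', '2']
Total: 9

9


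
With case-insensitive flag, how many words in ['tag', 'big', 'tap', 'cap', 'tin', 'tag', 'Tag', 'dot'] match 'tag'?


Case-insensitive matching: compare each word's lowercase form to 'tag'.
  'tag' -> lower='tag' -> MATCH
  'big' -> lower='big' -> no
  'tap' -> lower='tap' -> no
  'cap' -> lower='cap' -> no
  'tin' -> lower='tin' -> no
  'tag' -> lower='tag' -> MATCH
  'Tag' -> lower='tag' -> MATCH
  'dot' -> lower='dot' -> no
Matches: ['tag', 'tag', 'Tag']
Count: 3

3
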